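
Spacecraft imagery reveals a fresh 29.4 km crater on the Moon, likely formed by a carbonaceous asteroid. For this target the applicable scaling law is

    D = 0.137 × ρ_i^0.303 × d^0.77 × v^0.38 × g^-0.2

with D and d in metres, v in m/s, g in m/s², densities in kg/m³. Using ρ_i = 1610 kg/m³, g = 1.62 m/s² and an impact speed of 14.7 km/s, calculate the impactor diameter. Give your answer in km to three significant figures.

d ≈ 4.57 km

Rearranging for d: d = [D / (0.137 · 1610^0.303 · 14700^0.38 · 1.62^-0.2)]^(1/0.77).
D = 29400 m.
1610^0.303 = 9.368
14700^0.38 = 38.33
1.62^-0.2 = 0.9080
Denominator = 0.137 × 9.368 × 38.33 × 0.9080 = 44.67
D / 44.67 = 29400 / 44.67 = 658.2
d = 658.2^(1/0.77) = 658.2^1.2987 = 4573 m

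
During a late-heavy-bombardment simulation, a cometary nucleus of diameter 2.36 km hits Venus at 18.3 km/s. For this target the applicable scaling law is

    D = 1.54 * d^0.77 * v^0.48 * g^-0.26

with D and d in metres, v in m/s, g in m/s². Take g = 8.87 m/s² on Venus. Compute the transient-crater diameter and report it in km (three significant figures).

In SI units: d = 2360 m, v = 18300 m/s.
d^0.77 = 2360^0.77 = 395.5
v^0.48 = 18300^0.48 = 111.2
g^-0.26 = 8.87^-0.26 = 0.5669
D = 1.54 × 395.5 × 111.2 × 0.5669 = 38395 m
   = 38.40 km

D ≈ 38.4 km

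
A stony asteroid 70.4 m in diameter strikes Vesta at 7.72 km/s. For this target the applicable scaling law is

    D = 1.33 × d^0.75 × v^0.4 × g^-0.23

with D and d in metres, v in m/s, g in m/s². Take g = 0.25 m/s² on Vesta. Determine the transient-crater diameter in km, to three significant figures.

D ≈ 1.60 km

In SI units: v = 7720 m/s.
d^0.75 = 70.4^0.75 = 24.30
v^0.4 = 7720^0.4 = 35.90
g^-0.23 = 0.25^-0.23 = 1.376
D = 1.33 × 24.30 × 35.90 × 1.376 = 1597 m
   = 1.597 km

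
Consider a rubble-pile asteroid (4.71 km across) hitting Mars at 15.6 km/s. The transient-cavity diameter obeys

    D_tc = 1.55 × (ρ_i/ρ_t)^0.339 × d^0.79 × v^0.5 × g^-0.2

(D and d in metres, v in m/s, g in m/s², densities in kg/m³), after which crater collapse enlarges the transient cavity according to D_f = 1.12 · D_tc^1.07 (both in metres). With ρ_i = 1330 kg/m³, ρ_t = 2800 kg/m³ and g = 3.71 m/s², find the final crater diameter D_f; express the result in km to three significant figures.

D_f ≈ 230 km

In SI: d = 4710 m, v = 15600 m/s.
(ρ_i/ρ_t)^0.339 = (1330/2800)^0.339 = 0.7770
d^0.79 = 4710^0.79 = 797.4
v^0.5 = 15600^0.5 = 124.9
g^-0.2 = 3.71^-0.2 = 0.7694
D_tc = 1.55 × 0.7770 × 797.4 × 124.9 × 0.7694 = 92290 m
D_f = 1.12 × (92290)^1.07 = 2.301 × 10^5 m
     = 230.1 km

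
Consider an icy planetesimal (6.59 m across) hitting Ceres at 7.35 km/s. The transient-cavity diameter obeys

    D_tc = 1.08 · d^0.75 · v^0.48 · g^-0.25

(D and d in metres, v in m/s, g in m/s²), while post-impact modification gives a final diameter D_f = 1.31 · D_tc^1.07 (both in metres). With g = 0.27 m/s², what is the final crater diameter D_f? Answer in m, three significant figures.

v = 7350 m/s.
d^0.75 = 6.59^0.75 = 4.113
v^0.48 = 7350^0.48 = 71.75
g^-0.25 = 0.27^-0.25 = 1.387
D_tc = 1.08 × 4.113 × 71.75 × 1.387 = 442.1 m
D_f = 1.31 × (442.1)^1.07 = 887.1 m

D_f ≈ 887 m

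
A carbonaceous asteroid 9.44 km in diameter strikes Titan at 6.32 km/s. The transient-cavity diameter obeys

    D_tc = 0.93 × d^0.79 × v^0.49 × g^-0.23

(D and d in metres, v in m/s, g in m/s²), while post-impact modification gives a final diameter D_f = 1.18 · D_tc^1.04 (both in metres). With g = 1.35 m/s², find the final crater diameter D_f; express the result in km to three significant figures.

In SI: d = 9440 m, v = 6320 m/s.
d^0.79 = 9440^0.79 = 1381
v^0.49 = 6320^0.49 = 72.84
g^-0.23 = 1.35^-0.23 = 0.9333
D_tc = 0.93 × 1381 × 72.84 × 0.9333 = 87310 m
D_f = 1.18 × (87310)^1.04 = 1.624 × 10^5 m
     = 162.4 km

D_f ≈ 162 km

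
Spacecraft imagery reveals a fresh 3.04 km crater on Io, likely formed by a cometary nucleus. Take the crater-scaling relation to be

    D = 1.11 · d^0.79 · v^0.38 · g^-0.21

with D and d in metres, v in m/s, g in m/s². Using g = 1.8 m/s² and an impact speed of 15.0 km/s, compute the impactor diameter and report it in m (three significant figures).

Rearranging for d: d = [D / (1.11 · 15000^0.38 · 1.8^-0.21)]^(1/0.79).
D = 3040 m.
15000^0.38 = 38.63
1.8^-0.21 = 0.8839
Denominator = 1.11 × 38.63 × 0.8839 = 37.90
D / 37.90 = 3040 / 37.90 = 80.21
d = 80.21^(1/0.79) = 80.21^1.2658 = 257.3 m

d ≈ 257 m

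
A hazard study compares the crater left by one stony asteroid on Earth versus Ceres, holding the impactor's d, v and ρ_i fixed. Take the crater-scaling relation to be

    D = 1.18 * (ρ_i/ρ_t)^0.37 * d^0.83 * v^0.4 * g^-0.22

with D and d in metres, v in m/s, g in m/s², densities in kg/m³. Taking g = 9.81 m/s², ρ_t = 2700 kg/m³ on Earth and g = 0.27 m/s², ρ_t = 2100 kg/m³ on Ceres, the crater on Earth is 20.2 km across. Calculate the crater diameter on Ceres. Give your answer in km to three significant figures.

The impactor-only factors (d, v, ρ_i) cancel in the ratio, leaving D_Ceres/D_Earth = (g_Ceres/g_Earth)^-0.22 · (ρ_t,Earth/ρ_t,Ceres)^0.37.
(0.27/9.81)^-0.22 = 0.02752^-0.22 = 2.204
(2700/2100)^0.37 = 1.286^0.37 = 1.098
Ratio = 2.204 × 1.098 = 2.420
D_Ceres = 2.420 × 20.2 km = 48.9 km

D ≈ 48.9 km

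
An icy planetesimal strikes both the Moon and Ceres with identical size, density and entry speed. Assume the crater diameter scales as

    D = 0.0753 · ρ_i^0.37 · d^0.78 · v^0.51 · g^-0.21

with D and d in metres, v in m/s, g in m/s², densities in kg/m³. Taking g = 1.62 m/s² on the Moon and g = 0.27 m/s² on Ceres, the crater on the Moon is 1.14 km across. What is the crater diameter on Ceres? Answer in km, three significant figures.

All impactor-dependent factors cancel in the ratio, leaving D_Ceres/D_Moon = (g_Ceres/g_Moon)^-0.21.
(0.27/1.62)^-0.21 = 0.1667^-0.21 = 1.457
D_Ceres = 1.457 × 1.14 km = 1.66 km

D ≈ 1.66 km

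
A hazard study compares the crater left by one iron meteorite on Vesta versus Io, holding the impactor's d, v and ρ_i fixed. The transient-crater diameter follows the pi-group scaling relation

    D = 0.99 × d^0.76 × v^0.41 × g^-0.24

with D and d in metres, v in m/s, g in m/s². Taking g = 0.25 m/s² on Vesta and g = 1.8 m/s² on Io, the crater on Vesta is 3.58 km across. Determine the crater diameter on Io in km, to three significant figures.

D ≈ 2.23 km

All impactor-dependent factors cancel in the ratio, leaving D_Io/D_Vesta = (g_Io/g_Vesta)^-0.24.
(1.8/0.25)^-0.24 = 7.200^-0.24 = 0.6226
D_Io = 0.6226 × 3.58 km = 2.23 km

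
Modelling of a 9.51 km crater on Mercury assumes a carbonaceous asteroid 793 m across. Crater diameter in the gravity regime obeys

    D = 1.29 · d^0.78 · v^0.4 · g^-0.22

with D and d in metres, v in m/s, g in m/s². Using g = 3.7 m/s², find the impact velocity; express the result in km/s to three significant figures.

v ≈ 21.3 km/s

Rearranging for v: v = [D / (1.29 · 793^0.78 · 3.7^-0.22)]^(1/0.4).
D = 9510 m.
793^0.78 = 182.6
3.7^-0.22 = 0.7499
Denominator = 1.29 × 182.6 × 0.7499 = 176.6
D / 176.6 = 9510 / 176.6 = 53.85
v = 53.85^(1/0.4) = 53.85^2.5 = 21280 m/s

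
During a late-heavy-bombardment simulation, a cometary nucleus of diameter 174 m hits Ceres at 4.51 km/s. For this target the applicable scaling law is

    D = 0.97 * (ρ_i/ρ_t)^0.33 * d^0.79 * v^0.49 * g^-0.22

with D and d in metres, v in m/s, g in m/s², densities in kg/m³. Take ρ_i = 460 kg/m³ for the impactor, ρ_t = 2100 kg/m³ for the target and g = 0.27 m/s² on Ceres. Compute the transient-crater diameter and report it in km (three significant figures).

D ≈ 2.85 km

In SI units: v = 4510 m/s.
(ρ_i/ρ_t)^0.33 = (460/2100)^0.33 = 0.6059
d^0.79 = 174^0.79 = 58.89
v^0.49 = 4510^0.49 = 61.74
g^-0.22 = 0.27^-0.22 = 1.334
D = 0.97 × 0.6059 × 58.89 × 61.74 × 1.334 = 2851 m
   = 2.851 km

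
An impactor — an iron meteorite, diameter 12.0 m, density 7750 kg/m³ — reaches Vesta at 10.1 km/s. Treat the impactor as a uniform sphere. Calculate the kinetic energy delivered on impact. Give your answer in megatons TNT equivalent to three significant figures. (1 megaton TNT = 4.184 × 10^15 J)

v = 10100 m/s.
Mass m = (π/6) ρ d³ = (π/6) × 7750 × (12)³ = 7.012 × 10^6 kg
E = ½ m v² = 0.5 × 7.012 × 10^6 × (10100)² = 3.576 × 10^14 J
   = 3.576 × 10^14 / 4.184×10^15 = 0.08547 Mt

E ≈ 0.0855 Mt TNT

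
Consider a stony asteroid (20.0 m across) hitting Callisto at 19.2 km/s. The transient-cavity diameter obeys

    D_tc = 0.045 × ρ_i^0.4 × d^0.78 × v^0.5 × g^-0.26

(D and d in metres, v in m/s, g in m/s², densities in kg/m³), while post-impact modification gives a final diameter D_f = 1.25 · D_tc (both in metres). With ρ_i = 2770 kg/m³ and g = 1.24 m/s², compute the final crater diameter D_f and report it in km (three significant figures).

v = 19200 m/s.
ρ_i^0.4 = 2770^0.4 = 23.82
d^0.78 = 20^0.78 = 10.35
v^0.5 = 19200^0.5 = 138.6
g^-0.26 = 1.24^-0.26 = 0.9456
D_tc = 0.045 × 23.82 × 10.35 × 138.6 × 0.9456 = 1454 m
D_f = 1.25 × 1454 = 1818 m
     = 1.817 km

D_f ≈ 1.82 km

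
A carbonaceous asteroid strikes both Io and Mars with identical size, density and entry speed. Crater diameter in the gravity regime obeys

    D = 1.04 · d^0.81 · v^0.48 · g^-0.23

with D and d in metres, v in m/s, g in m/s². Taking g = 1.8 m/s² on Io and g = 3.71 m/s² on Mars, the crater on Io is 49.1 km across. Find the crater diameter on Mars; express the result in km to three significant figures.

All impactor-dependent factors cancel in the ratio, leaving D_Mars/D_Io = (g_Mars/g_Io)^-0.23.
(3.71/1.8)^-0.23 = 2.061^-0.23 = 0.8468
D_Mars = 0.8468 × 49.1 km = 41.6 km

D ≈ 41.6 km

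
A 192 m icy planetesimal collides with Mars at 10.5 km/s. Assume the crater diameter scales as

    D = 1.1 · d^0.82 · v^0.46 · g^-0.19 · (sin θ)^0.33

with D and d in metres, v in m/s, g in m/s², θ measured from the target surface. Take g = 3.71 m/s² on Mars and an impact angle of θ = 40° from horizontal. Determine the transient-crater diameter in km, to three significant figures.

In SI units: v = 10500 m/s.
d^0.82 = 192^0.82 = 74.53
v^0.46 = 10500^0.46 = 70.75
g^-0.19 = 3.71^-0.19 = 0.7795
(sin 40°)^0.33 = 0.6428^0.33 = 0.8643
D = 1.1 × 74.53 × 70.75 × 0.7795 × 0.8643 = 3908 m
   = 3.908 km

D ≈ 3.91 km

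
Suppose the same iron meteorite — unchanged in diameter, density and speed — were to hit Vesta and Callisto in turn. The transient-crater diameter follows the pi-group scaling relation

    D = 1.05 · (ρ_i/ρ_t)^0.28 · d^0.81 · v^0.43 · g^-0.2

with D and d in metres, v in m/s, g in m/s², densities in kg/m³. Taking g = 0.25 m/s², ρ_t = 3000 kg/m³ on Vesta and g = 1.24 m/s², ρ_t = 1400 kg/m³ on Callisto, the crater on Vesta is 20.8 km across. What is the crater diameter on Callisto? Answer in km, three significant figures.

D ≈ 18.7 km

The impactor-only factors (d, v, ρ_i) cancel in the ratio, leaving D_Callisto/D_Vesta = (g_Callisto/g_Vesta)^-0.2 · (ρ_t,Vesta/ρ_t,Callisto)^0.28.
(1.24/0.25)^-0.2 = 4.960^-0.2 = 0.7259
(3000/1400)^0.28 = 2.143^0.28 = 1.238
Ratio = 0.7259 × 1.238 = 0.8987
D_Callisto = 0.8987 × 20.8 km = 18.7 km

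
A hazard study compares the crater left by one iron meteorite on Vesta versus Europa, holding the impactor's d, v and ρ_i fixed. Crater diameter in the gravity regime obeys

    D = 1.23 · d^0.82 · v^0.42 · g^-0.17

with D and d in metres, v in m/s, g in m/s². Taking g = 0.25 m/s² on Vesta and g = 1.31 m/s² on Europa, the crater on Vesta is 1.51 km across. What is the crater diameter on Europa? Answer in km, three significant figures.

All impactor-dependent factors cancel in the ratio, leaving D_Europa/D_Vesta = (g_Europa/g_Vesta)^-0.17.
(1.31/0.25)^-0.17 = 5.240^-0.17 = 0.7546
D_Europa = 0.7546 × 1.51 km = 1.14 km

D ≈ 1.14 km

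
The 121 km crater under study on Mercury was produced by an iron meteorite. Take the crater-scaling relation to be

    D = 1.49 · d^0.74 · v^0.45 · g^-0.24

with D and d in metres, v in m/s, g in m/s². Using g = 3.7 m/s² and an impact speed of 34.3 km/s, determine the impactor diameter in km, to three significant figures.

d ≈ 11.5 km

Rearranging for d: d = [D / (1.49 · 34300^0.45 · 3.7^-0.24)]^(1/0.74).
D = 121000 m.
34300^0.45 = 109.9
3.7^-0.24 = 0.7305
Denominator = 1.49 × 109.9 × 0.7305 = 119.6
D / 119.6 = 121000 / 119.6 = 1012
d = 1012^(1/0.74) = 1012^1.3514 = 11513 m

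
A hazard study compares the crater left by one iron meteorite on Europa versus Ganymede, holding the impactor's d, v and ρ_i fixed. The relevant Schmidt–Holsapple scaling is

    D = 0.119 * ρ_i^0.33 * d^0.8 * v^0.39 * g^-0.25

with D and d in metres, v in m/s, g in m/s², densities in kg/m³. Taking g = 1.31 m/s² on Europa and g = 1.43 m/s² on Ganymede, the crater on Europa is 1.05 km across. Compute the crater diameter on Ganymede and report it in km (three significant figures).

D ≈ 1.03 km

All impactor-dependent factors cancel in the ratio, leaving D_Ganymede/D_Europa = (g_Ganymede/g_Europa)^-0.25.
(1.43/1.31)^-0.25 = 1.092^-0.25 = 0.9782
D_Ganymede = 0.9782 × 1.05 km = 1.03 km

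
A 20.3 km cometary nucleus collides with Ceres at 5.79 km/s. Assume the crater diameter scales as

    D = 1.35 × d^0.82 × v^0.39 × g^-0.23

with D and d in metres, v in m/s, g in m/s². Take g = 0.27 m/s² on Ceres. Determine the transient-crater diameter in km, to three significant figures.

D ≈ 182 km

In SI units: d = 20300 m, v = 5790 m/s.
d^0.82 = 20300^0.82 = 3405
v^0.39 = 5790^0.39 = 29.34
g^-0.23 = 0.27^-0.23 = 1.351
D = 1.35 × 3405 × 29.34 × 1.351 = 1.822 × 10^5 m
   = 182.2 km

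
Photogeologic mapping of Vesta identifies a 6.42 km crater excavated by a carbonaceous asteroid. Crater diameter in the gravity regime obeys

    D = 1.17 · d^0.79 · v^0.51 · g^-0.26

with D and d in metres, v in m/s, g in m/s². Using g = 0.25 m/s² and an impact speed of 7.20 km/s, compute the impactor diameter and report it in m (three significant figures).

Rearranging for d: d = [D / (1.17 · 7200^0.51 · 0.25^-0.26)]^(1/0.79).
D = 6420 m.
7200^0.51 = 92.73
0.25^-0.26 = 1.434
Denominator = 1.17 × 92.73 × 1.434 = 155.6
D / 155.6 = 6420 / 155.6 = 41.26
d = 41.26^(1/0.79) = 41.26^1.2658 = 110.9 m

d ≈ 111 m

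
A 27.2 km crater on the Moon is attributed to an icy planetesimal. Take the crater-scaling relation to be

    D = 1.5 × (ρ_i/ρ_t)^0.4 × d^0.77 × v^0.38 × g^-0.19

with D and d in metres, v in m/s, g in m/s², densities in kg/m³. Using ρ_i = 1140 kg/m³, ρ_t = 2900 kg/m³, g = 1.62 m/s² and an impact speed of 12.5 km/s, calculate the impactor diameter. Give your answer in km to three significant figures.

Rearranging for d: d = [D / (1.5 · (1140/2900)^0.4 · 12500^0.38 · 1.62^-0.19)]^(1/0.77).
D = 27200 m.
(1140/2900)^0.4 = 0.6883
12500^0.38 = 36.04
1.62^-0.19 = 0.9124
Denominator = 1.5 × 0.6883 × 36.04 × 0.9124 = 33.95
D / 33.95 = 27200 / 33.95 = 801.2
d = 801.2^(1/0.77) = 801.2^1.2987 = 5903 m

d ≈ 5.90 km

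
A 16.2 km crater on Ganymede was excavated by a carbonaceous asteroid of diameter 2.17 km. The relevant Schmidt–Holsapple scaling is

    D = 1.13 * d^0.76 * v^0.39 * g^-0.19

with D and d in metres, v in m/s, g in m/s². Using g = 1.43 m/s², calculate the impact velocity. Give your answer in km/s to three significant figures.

v ≈ 17.0 km/s

Rearranging for v: v = [D / (1.13 · 2170^0.76 · 1.43^-0.19)]^(1/0.39).
D = 16200 m.
2170^0.76 = 343.3
1.43^-0.19 = 0.9343
Denominator = 1.13 × 343.3 × 0.9343 = 362.4
D / 362.4 = 16200 / 362.4 = 44.70
v = 44.70^(1/0.39) = 44.70^2.5641 = 17043 m/s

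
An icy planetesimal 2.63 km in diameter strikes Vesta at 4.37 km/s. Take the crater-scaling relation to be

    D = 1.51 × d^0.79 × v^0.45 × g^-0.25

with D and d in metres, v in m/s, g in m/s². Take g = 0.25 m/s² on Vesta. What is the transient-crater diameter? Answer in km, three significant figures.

D ≈ 46.7 km

In SI units: d = 2630 m, v = 4370 m/s.
d^0.79 = 2630^0.79 = 503.2
v^0.45 = 4370^0.45 = 43.47
g^-0.25 = 0.25^-0.25 = 1.414
D = 1.51 × 503.2 × 43.47 × 1.414 = 46704 m
   = 46.70 km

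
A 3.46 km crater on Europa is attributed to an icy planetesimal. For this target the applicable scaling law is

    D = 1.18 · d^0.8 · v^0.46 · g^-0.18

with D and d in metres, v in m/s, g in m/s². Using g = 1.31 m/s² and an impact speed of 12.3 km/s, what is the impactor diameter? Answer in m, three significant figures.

Rearranging for d: d = [D / (1.18 · 12300^0.46 · 1.31^-0.18)]^(1/0.8).
D = 3460 m.
12300^0.46 = 76.10
1.31^-0.18 = 0.9526
Denominator = 1.18 × 76.10 × 0.9526 = 85.54
D / 85.54 = 3460 / 85.54 = 40.45
d = 40.45^(1/0.8) = 40.45^1.25 = 102.0 m

d ≈ 102 m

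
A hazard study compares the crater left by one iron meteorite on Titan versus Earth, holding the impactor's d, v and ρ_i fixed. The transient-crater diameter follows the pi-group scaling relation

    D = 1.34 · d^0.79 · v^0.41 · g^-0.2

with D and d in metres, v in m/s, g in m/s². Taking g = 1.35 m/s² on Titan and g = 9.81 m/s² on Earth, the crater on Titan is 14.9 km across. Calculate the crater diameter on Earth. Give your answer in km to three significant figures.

D ≈ 10.0 km

All impactor-dependent factors cancel in the ratio, leaving D_Earth/D_Titan = (g_Earth/g_Titan)^-0.2.
(9.81/1.35)^-0.2 = 7.267^-0.2 = 0.6726
D_Earth = 0.6726 × 14.9 km = 10.0 km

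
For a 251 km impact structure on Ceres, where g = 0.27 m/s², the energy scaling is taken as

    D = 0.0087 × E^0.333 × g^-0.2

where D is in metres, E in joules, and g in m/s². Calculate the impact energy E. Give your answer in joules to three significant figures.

E ≈ 1.15 × 10^22 J

Rearranging: E = [D / (0.0087 · g^-0.2)]^(1/0.333).
D = 251000 m.
g^-0.2 = 0.27^-0.2 = 1.299
D / (0.0087 × 1.299) = 251000 / (0.01130) = 2.221 × 10^7
E = (2.221 × 10^7)^3.003 = 1.153 × 10^22 J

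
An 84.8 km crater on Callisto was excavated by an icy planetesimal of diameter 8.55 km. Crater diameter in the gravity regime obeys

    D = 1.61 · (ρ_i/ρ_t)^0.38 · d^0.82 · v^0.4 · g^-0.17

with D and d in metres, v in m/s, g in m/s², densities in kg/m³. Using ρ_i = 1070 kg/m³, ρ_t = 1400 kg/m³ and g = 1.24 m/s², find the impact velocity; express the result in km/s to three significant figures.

Rearranging for v: v = [D / (1.61 · (1070/1400)^0.38 · 8550^0.82 · 1.24^-0.17)]^(1/0.4).
D = 84800 m.
(1070/1400)^0.38 = 0.9029
8550^0.82 = 1676
1.24^-0.17 = 0.9641
Denominator = 1.61 × 0.9029 × 1676 × 0.9641 = 2349
D / 2349 = 84800 / 2349 = 36.10
v = 36.10^(1/0.4) = 36.10^2.5 = 7830 m/s

v ≈ 7.83 km/s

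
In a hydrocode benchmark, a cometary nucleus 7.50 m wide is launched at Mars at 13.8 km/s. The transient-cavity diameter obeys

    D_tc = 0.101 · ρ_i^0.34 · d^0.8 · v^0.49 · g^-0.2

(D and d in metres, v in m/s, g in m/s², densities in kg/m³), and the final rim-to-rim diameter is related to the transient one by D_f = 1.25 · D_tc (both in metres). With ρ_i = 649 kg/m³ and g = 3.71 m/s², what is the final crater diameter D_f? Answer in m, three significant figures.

v = 13800 m/s.
ρ_i^0.34 = 649^0.34 = 9.040
d^0.8 = 7.5^0.8 = 5.012
v^0.49 = 13800^0.49 = 106.8
g^-0.2 = 3.71^-0.2 = 0.7694
D_tc = 0.101 × 9.040 × 5.012 × 106.8 × 0.7694 = 376.0 m
D_f = 1.25 × 376.0 = 470.0 m

D_f ≈ 470 m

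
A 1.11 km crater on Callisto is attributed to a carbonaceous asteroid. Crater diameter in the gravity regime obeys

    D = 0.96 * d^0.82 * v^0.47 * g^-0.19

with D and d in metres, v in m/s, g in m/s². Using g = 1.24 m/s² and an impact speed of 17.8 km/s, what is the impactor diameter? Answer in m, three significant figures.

Rearranging for d: d = [D / (0.96 · 17800^0.47 · 1.24^-0.19)]^(1/0.82).
D = 1110 m.
17800^0.47 = 99.47
1.24^-0.19 = 0.9600
Denominator = 0.96 × 99.47 × 0.9600 = 91.67
D / 91.67 = 1110 / 91.67 = 12.11
d = 12.11^(1/0.82) = 12.11^1.2195 = 20.94 m

d ≈ 20.9 m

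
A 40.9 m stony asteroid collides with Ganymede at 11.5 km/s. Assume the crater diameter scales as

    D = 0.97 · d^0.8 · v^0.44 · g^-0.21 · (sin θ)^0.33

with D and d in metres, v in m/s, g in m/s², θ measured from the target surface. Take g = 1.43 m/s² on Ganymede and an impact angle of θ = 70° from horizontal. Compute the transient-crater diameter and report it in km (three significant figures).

D ≈ 1.05 km

In SI units: v = 11500 m/s.
d^0.8 = 40.9^0.8 = 19.47
v^0.44 = 11500^0.44 = 61.19
g^-0.21 = 1.43^-0.21 = 0.9276
(sin 70°)^0.33 = 0.9397^0.33 = 0.9797
D = 0.97 × 19.47 × 61.19 × 0.9276 × 0.9797 = 1050 m
   = 1.050 km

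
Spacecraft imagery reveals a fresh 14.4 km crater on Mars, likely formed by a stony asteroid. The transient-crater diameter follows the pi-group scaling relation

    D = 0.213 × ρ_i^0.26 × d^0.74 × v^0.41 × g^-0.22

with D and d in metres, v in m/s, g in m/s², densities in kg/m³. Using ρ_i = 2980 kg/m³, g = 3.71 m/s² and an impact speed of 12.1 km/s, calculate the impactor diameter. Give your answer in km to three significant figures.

Rearranging for d: d = [D / (0.213 · 2980^0.26 · 12100^0.41 · 3.71^-0.22)]^(1/0.74).
D = 14400 m.
2980^0.26 = 8.004
12100^0.41 = 47.20
3.71^-0.22 = 0.7494
Denominator = 0.213 × 8.004 × 47.20 × 0.7494 = 60.30
D / 60.30 = 14400 / 60.30 = 238.8
d = 238.8^(1/0.74) = 238.8^1.3514 = 1636 m

d ≈ 1.64 km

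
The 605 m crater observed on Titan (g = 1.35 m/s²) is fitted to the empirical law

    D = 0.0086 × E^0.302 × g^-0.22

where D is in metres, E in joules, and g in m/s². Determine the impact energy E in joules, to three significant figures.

Rearranging: E = [D / (0.0086 · g^-0.22)]^(1/0.302).
g^-0.22 = 1.35^-0.22 = 0.9361
D / (0.0086 × 0.9361) = 605 / (8.050 × 10^-3) = 7.516 × 10^4
E = (7.516 × 10^4)^3.3113 = 1.399 × 10^16 J

E ≈ 1.40 × 10^16 J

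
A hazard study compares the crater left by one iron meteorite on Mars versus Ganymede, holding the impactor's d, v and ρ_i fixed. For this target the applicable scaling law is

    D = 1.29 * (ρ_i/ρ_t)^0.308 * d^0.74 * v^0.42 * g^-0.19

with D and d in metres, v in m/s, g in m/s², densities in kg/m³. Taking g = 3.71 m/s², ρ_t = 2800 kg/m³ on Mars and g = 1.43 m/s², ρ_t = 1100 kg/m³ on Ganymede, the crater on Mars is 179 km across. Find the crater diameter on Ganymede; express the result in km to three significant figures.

The impactor-only factors (d, v, ρ_i) cancel in the ratio, leaving D_Ganymede/D_Mars = (g_Ganymede/g_Mars)^-0.19 · (ρ_t,Mars/ρ_t,Ganymede)^0.308.
(1.43/3.71)^-0.19 = 0.3854^-0.19 = 1.199
(2800/1100)^0.308 = 2.545^0.308 = 1.333
Ratio = 1.199 × 1.333 = 1.598
D_Ganymede = 1.598 × 179 km = 286 km

D ≈ 286 km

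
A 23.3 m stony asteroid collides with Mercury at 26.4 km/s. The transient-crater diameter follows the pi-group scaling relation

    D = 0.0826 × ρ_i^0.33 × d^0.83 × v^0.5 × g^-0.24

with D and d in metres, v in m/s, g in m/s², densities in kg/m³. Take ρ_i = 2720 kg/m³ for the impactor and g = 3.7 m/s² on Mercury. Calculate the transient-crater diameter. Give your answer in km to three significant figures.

In SI units: v = 26400 m/s.
ρ_i^0.33 = 2720^0.33 = 13.60
d^0.83 = 23.3^0.83 = 13.64
v^0.5 = 26400^0.5 = 162.5
g^-0.24 = 3.7^-0.24 = 0.7305
D = 0.0826 × 13.60 × 13.64 × 162.5 × 0.7305 = 1819 m
   = 1.819 km

D ≈ 1.82 km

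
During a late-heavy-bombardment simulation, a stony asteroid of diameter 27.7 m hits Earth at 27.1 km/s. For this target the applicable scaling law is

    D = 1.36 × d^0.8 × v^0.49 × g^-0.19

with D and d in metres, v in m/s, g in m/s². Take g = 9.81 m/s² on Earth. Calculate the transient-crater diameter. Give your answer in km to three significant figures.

In SI units: v = 27100 m/s.
d^0.8 = 27.7^0.8 = 14.26
v^0.49 = 27100^0.49 = 148.6
g^-0.19 = 9.81^-0.19 = 0.6480
D = 1.36 × 14.26 × 148.6 × 0.6480 = 1867 m
   = 1.867 km

D ≈ 1.87 km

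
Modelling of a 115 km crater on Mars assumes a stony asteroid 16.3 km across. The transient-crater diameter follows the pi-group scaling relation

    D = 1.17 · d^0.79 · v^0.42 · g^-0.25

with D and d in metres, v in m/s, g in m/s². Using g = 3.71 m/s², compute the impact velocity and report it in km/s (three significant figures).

Rearranging for v: v = [D / (1.17 · 16300^0.79 · 3.71^-0.25)]^(1/0.42).
D = 115000 m.
16300^0.79 = 2126
3.71^-0.25 = 0.7205
Denominator = 1.17 × 2126 × 0.7205 = 1792
D / 1792 = 115000 / 1792 = 64.17
v = 64.17^(1/0.42) = 64.17^2.381 = 20103 m/s

v ≈ 20.1 km/s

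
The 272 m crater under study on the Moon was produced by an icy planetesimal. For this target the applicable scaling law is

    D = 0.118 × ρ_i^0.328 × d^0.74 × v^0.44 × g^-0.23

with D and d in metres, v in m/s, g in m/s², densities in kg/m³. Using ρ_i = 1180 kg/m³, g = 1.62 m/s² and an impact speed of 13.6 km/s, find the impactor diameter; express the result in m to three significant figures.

d ≈ 6.16 m

Rearranging for d: d = [D / (0.118 · 1180^0.328 · 13600^0.44 · 1.62^-0.23)]^(1/0.74).
1180^0.328 = 10.18
13600^0.44 = 65.88
1.62^-0.23 = 0.8950
Denominator = 0.118 × 10.18 × 65.88 × 0.8950 = 70.83
D / 70.83 = 272 / 70.83 = 3.840
d = 3.840^(1/0.74) = 3.840^1.3514 = 6.161 m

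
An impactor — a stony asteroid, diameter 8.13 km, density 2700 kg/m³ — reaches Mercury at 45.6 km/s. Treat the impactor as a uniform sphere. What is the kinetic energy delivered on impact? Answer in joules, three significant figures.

d = 8130 m; v = 45600 m/s.
Mass m = (π/6) ρ d³ = (π/6) × 2700 × (8130)³ = 7.597 × 10^14 kg
E = ½ m v² = 0.5 × 7.597 × 10^14 × (45600)² = 7.898 × 10^23 J

E ≈ 7.90 × 10^23 J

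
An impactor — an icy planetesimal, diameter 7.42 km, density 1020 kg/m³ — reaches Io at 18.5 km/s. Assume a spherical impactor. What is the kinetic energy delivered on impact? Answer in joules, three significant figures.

E ≈ 3.73 × 10^22 J

d = 7420 m; v = 18500 m/s.
Mass m = (π/6) ρ d³ = (π/6) × 1020 × (7420)³ = 2.182 × 10^14 kg
E = ½ m v² = 0.5 × 2.182 × 10^14 × (18500)² = 3.734 × 10^22 J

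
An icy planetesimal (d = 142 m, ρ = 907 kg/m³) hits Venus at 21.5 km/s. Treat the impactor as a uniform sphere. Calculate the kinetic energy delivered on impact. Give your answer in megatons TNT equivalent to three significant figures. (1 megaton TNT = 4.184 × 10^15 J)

v = 21500 m/s.
Mass m = (π/6) ρ d³ = (π/6) × 907 × (142)³ = 1.360 × 10^9 kg
E = ½ m v² = 0.5 × 1.360 × 10^9 × (21500)² = 3.143 × 10^17 J
   = 3.143 × 10^17 / 4.184×10^15 = 75.12 Mt

E ≈ 75.1 Mt TNT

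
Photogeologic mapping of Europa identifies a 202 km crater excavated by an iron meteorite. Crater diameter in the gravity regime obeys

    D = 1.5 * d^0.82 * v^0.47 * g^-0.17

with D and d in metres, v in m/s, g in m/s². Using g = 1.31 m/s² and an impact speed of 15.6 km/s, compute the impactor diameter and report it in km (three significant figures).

d ≈ 7.52 km

Rearranging for d: d = [D / (1.5 · 15600^0.47 · 1.31^-0.17)]^(1/0.82).
D = 202000 m.
15600^0.47 = 93.49
1.31^-0.17 = 0.9551
Denominator = 1.5 × 93.49 × 0.9551 = 133.9
D / 133.9 = 202000 / 133.9 = 1509
d = 1509^(1/0.82) = 1509^1.2195 = 7523 m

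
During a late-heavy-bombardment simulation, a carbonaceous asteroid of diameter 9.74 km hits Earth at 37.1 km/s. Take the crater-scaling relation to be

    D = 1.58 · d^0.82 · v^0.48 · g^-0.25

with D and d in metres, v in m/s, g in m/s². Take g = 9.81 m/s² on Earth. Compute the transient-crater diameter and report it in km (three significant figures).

D ≈ 260 km

In SI units: d = 9740 m, v = 37100 m/s.
d^0.82 = 9740^0.82 = 1865
v^0.48 = 37100^0.48 = 156.1
g^-0.25 = 9.81^-0.25 = 0.5650
D = 1.58 × 1865 × 156.1 × 0.5650 = 2.599 × 10^5 m
   = 259.9 km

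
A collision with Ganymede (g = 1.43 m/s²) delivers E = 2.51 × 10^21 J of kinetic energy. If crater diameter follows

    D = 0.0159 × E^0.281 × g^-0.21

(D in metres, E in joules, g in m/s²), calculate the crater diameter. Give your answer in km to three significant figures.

D ≈ 15.2 km

E^0.281 = (2.51 × 10^21)^0.281 = 1.031 × 10^6
g^-0.21 = 1.43^-0.21 = 0.9276
D = 0.0159 × 1.031 × 10^6 × 0.9276 = 15206 m
   = 15.21 km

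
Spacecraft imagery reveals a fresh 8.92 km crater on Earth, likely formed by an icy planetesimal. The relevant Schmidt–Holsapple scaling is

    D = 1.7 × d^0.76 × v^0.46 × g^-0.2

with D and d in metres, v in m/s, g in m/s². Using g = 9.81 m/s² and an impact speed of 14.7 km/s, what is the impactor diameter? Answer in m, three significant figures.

d ≈ 430 m

Rearranging for d: d = [D / (1.7 · 14700^0.46 · 9.81^-0.2)]^(1/0.76).
D = 8920 m.
14700^0.46 = 82.60
9.81^-0.2 = 0.6334
Denominator = 1.7 × 82.60 × 0.6334 = 88.94
D / 88.94 = 8920 / 88.94 = 100.3
d = 100.3^(1/0.76) = 100.3^1.3158 = 429.8 m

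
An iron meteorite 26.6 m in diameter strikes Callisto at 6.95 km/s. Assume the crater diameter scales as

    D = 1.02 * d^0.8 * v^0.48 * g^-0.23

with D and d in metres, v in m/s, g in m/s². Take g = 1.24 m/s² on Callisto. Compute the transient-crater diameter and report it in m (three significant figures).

D ≈ 936 m

In SI units: v = 6950 m/s.
d^0.8 = 26.6^0.8 = 13.80
v^0.48 = 6950^0.48 = 69.85
g^-0.23 = 1.24^-0.23 = 0.9517
D = 1.02 × 13.80 × 69.85 × 0.9517 = 935.7 m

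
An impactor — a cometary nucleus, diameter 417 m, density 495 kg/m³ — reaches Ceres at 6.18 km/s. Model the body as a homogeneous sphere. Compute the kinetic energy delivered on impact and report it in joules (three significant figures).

E ≈ 3.59 × 10^17 J

v = 6180 m/s.
Mass m = (π/6) ρ d³ = (π/6) × 495 × (417)³ = 1.879 × 10^10 kg
E = ½ m v² = 0.5 × 1.879 × 10^10 × (6180)² = 3.588 × 10^17 J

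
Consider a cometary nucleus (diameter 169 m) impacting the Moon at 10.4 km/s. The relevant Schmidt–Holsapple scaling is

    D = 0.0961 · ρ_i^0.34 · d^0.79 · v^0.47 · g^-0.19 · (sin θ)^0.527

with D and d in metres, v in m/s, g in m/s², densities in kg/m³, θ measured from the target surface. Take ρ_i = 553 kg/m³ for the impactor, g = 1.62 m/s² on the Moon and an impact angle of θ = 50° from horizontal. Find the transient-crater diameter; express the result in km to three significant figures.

In SI units: v = 10400 m/s.
ρ_i^0.34 = 553^0.34 = 8.561
d^0.79 = 169^0.79 = 57.55
v^0.47 = 10400^0.47 = 77.27
g^-0.19 = 1.62^-0.19 = 0.9124
(sin 50°)^0.527 = 0.7660^0.527 = 0.8689
D = 0.0961 × 8.561 × 57.55 × 77.27 × 0.9124 × 0.8689 = 2900 m
   = 2.900 km

D ≈ 2.90 km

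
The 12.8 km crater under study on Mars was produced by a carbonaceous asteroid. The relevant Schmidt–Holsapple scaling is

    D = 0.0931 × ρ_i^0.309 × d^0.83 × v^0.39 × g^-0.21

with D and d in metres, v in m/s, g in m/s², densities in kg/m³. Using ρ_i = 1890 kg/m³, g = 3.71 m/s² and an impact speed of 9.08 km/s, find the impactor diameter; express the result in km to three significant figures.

Rearranging for d: d = [D / (0.0931 · 1890^0.309 · 9080^0.39 · 3.71^-0.21)]^(1/0.83).
D = 12800 m.
1890^0.309 = 10.29
9080^0.39 = 34.97
3.71^-0.21 = 0.7593
Denominator = 0.0931 × 10.29 × 34.97 × 0.7593 = 25.44
D / 25.44 = 12800 / 25.44 = 503.1
d = 503.1^(1/0.83) = 503.1^1.2048 = 1799 m

d ≈ 1.80 km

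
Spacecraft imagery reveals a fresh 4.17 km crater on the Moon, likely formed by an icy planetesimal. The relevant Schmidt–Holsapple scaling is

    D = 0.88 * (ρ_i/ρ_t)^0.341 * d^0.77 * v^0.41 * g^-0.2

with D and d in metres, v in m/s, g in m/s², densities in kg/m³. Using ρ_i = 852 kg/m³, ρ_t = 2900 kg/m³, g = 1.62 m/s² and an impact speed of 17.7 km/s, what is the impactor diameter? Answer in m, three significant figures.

Rearranging for d: d = [D / (0.88 · (852/2900)^0.341 · 17700^0.41 · 1.62^-0.2)]^(1/0.77).
D = 4170 m.
(852/2900)^0.341 = 0.6586
17700^0.41 = 55.17
1.62^-0.2 = 0.9080
Denominator = 0.88 × 0.6586 × 55.17 × 0.9080 = 29.03
D / 29.03 = 4170 / 29.03 = 143.6
d = 143.6^(1/0.77) = 143.6^1.2987 = 633.1 m

d ≈ 633 m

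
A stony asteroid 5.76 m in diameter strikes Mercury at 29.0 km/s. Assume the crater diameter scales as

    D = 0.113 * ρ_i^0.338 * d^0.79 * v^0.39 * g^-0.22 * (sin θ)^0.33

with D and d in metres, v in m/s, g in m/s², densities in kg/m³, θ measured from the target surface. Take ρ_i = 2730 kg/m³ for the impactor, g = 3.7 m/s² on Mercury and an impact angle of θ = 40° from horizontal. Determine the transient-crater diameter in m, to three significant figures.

D ≈ 233 m

In SI units: v = 29000 m/s.
ρ_i^0.338 = 2730^0.338 = 14.50
d^0.79 = 5.76^0.79 = 3.988
v^0.39 = 29000^0.39 = 55.00
g^-0.22 = 3.7^-0.22 = 0.7499
(sin 40°)^0.33 = 0.6428^0.33 = 0.8643
D = 0.113 × 14.50 × 3.988 × 55.00 × 0.7499 × 0.8643 = 232.9 m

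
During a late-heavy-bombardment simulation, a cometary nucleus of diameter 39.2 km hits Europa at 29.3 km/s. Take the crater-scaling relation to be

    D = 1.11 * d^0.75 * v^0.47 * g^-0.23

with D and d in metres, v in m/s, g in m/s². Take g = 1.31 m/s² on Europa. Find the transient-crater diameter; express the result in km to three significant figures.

D ≈ 365 km

In SI units: d = 39200 m, v = 29300 m/s.
d^0.75 = 39200^0.75 = 2786
v^0.47 = 29300^0.47 = 125.7
g^-0.23 = 1.31^-0.23 = 0.9398
D = 1.11 × 2786 × 125.7 × 0.9398 = 3.653 × 10^5 m
   = 365.3 km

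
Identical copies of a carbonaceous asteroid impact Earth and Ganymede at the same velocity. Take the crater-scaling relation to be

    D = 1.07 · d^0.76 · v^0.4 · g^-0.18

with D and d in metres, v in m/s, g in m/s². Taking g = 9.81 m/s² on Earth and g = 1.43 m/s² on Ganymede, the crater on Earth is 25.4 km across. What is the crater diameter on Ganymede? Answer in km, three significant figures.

All impactor-dependent factors cancel in the ratio, leaving D_Ganymede/D_Earth = (g_Ganymede/g_Earth)^-0.18.
(1.43/9.81)^-0.18 = 0.1458^-0.18 = 1.414
D_Ganymede = 1.414 × 25.4 km = 35.9 km

D ≈ 35.9 km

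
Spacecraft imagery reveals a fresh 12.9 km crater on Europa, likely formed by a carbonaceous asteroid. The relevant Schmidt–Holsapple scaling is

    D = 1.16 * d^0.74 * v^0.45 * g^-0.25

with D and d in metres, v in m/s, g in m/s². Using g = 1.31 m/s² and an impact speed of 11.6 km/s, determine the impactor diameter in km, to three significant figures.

Rearranging for d: d = [D / (1.16 · 11600^0.45 · 1.31^-0.25)]^(1/0.74).
D = 12900 m.
11600^0.45 = 67.45
1.31^-0.25 = 0.9347
Denominator = 1.16 × 67.45 × 0.9347 = 73.13
D / 73.13 = 12900 / 73.13 = 176.4
d = 176.4^(1/0.74) = 176.4^1.3514 = 1086 m

d ≈ 1.09 km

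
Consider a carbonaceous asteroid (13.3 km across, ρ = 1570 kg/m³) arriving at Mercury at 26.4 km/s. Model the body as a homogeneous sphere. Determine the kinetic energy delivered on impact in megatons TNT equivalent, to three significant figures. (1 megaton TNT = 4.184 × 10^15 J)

E ≈ 1.61 × 10^8 Mt TNT

d = 13300 m; v = 26400 m/s.
Mass m = (π/6) ρ d³ = (π/6) × 1570 × (13300)³ = 1.934 × 10^15 kg
E = ½ m v² = 0.5 × 1.934 × 10^15 × (26400)² = 6.740 × 10^23 J
   = 6.740 × 10^23 / 4.184×10^15 = 1.611 × 10^8 Mt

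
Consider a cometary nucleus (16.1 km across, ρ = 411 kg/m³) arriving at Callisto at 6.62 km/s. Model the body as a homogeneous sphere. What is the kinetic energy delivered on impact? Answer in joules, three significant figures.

d = 16100 m; v = 6620 m/s.
Mass m = (π/6) ρ d³ = (π/6) × 411 × (16100)³ = 8.981 × 10^14 kg
E = ½ m v² = 0.5 × 8.981 × 10^14 × (6620)² = 1.968 × 10^22 J

E ≈ 1.97 × 10^22 J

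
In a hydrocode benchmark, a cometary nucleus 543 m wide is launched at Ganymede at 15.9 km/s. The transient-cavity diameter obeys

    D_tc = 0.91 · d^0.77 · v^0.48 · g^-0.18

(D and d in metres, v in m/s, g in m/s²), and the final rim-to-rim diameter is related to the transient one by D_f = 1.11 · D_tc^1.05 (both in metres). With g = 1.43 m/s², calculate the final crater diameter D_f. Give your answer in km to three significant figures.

v = 15900 m/s.
d^0.77 = 543^0.77 = 127.6
v^0.48 = 15900^0.48 = 103.9
g^-0.18 = 1.43^-0.18 = 0.9376
D_tc = 0.91 × 127.6 × 103.9 × 0.9376 = 11310 m
D_f = 1.11 × (11310)^1.05 = 20020 m
     = 20.02 km

D_f ≈ 20.0 km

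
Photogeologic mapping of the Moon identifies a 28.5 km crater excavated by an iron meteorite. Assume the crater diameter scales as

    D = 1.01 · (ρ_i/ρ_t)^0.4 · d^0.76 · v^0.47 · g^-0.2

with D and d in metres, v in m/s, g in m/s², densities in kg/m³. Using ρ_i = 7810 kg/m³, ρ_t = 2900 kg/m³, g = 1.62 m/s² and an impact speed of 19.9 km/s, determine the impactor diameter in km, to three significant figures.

Rearranging for d: d = [D / (1.01 · (7810/2900)^0.4 · 19900^0.47 · 1.62^-0.2)]^(1/0.76).
D = 28500 m.
(7810/2900)^0.4 = 1.486
19900^0.47 = 104.8
1.62^-0.2 = 0.9080
Denominator = 1.01 × 1.486 × 104.8 × 0.9080 = 142.8
D / 142.8 = 28500 / 142.8 = 199.6
d = 199.6^(1/0.76) = 199.6^1.3158 = 1063 m

d ≈ 1.06 km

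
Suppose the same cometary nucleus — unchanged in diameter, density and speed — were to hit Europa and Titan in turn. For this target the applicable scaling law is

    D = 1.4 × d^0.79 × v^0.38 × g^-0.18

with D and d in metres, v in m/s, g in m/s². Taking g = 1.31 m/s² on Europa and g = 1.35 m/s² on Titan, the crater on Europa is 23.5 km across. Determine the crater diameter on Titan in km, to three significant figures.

All impactor-dependent factors cancel in the ratio, leaving D_Titan/D_Europa = (g_Titan/g_Europa)^-0.18.
(1.35/1.31)^-0.18 = 1.031^-0.18 = 0.9945
D_Titan = 0.9945 × 23.5 km = 23.4 km

D ≈ 23.4 km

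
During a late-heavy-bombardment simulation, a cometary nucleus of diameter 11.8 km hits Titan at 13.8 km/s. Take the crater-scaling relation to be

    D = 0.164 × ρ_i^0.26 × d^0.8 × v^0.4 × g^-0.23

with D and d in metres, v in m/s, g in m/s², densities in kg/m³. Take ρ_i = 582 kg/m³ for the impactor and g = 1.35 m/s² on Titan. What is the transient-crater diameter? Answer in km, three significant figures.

D ≈ 65.6 km

In SI units: d = 11800 m, v = 13800 m/s.
ρ_i^0.26 = 582^0.26 = 5.235
d^0.8 = 11800^0.8 = 1809
v^0.4 = 13800^0.4 = 45.28
g^-0.23 = 1.35^-0.23 = 0.9333
D = 0.164 × 5.235 × 1809 × 45.28 × 0.9333 = 65634 m
   = 65.63 km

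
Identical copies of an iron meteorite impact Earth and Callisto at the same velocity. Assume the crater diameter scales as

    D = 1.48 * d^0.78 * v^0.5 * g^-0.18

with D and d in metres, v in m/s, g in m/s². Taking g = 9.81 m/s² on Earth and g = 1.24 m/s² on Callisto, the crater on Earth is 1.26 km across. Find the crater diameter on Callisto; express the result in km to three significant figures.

D ≈ 1.83 km

All impactor-dependent factors cancel in the ratio, leaving D_Callisto/D_Earth = (g_Callisto/g_Earth)^-0.18.
(1.24/9.81)^-0.18 = 0.1264^-0.18 = 1.451
D_Callisto = 1.451 × 1.26 km = 1.83 km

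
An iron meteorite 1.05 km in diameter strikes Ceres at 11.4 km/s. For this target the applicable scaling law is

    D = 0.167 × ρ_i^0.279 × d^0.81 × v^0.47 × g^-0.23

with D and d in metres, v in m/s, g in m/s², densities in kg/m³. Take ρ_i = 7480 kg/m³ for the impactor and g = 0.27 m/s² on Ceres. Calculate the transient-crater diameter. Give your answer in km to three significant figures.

In SI units: d = 1050 m, v = 11400 m/s.
ρ_i^0.279 = 7480^0.279 = 12.05
d^0.81 = 1050^0.81 = 280.0
v^0.47 = 11400^0.47 = 80.68
g^-0.23 = 0.27^-0.23 = 1.351
D = 0.167 × 12.05 × 280.0 × 80.68 × 1.351 = 61416 m
   = 61.42 km

D ≈ 61.4 km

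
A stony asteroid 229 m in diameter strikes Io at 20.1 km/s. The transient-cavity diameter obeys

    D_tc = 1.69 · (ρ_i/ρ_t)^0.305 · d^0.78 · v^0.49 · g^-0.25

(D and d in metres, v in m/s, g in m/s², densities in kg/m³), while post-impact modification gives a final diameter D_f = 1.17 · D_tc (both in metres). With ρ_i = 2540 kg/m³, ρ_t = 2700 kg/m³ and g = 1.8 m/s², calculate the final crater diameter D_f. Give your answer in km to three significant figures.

v = 20100 m/s.
(ρ_i/ρ_t)^0.305 = (2540/2700)^0.305 = 0.9815
d^0.78 = 229^0.78 = 69.29
v^0.49 = 20100^0.49 = 128.4
g^-0.25 = 1.8^-0.25 = 0.8633
D_tc = 1.69 × 0.9815 × 69.29 × 128.4 × 0.8633 = 12740 m
D_f = 1.17 × 12740 = 14906 m
     = 14.91 km

D_f ≈ 14.9 km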